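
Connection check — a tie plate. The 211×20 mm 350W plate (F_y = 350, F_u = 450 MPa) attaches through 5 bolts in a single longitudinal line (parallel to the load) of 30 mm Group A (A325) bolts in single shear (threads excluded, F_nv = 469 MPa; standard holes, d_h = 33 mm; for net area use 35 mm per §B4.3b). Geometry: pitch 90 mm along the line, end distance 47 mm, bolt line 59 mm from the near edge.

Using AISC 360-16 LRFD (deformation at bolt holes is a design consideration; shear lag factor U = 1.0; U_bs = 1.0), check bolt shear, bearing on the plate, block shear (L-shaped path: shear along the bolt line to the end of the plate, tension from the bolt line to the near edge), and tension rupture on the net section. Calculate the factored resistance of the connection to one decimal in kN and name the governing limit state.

1188.0 kN (net-section rupture governs)

Bolt shear: A_b = π(30)²/4 = 706.86 mm². φR_n = 0.75 × 469 × 706.86 × 5 × 1 = 1243.2 kN.
Bearing (20 mm plate, F_u = 450 MPa): end bolts L_c = 47 − 33/2 = 30.5, R_n = min(1.2×30.5×20×450, 2.4×30×20×450) = 329.4 kN/bolt; interior L_c = 90 − 33 = 57, R_n = 615.6 kN/bolt. φR_n = 0.75 × (1×329.4 + 4×615.6) = 2093.9 kN.
Block shear: shear path 1×[47+4×90] = 1×407 mm, A_gv = 8140, A_nv = 1×(407 − 4.5×35)×20 = 4990 mm²; tension to near edge: (59 − 0.5×35)×20 = 830 mm². R_n = min(0.6×450×4990, 0.6×350×8140) + 1.0×450×830 = min(1347.3, 1709.4) + 373.5 = 1720.8 kN. φR_n = 0.75 × 1720.8 = 1290.6 kN.
Tension rupture (net): A_n = (211 − 1×35)×20 = 3520 mm² (U = 1.0, A_e = A_n). φR_n = 0.75 × 450 × 3520 = 1188.0 kN.
Governing: min(1243.2, 2093.9, 1290.6, 1188.0) = 1188.0 kN → net-section rupture.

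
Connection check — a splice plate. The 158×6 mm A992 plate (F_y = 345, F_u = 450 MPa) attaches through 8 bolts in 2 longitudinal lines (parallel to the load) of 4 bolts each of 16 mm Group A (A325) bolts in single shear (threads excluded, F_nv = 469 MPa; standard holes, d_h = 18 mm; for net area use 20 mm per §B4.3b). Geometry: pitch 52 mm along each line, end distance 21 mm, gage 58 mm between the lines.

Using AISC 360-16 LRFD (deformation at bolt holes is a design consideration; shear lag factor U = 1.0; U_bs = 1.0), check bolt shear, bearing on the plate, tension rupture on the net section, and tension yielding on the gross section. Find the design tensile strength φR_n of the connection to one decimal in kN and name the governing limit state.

239.0 kN (net-section rupture governs)

Bolt shear: A_b = π(16)²/4 = 201.06 mm². φR_n = 0.75 × 469 × 201.06 × 8 × 1 = 565.8 kN.
Bearing (6 mm plate, F_u = 450 MPa): end bolts L_c = 21 − 18/2 = 12, R_n = min(1.2×12×6×450, 2.4×16×6×450) = 38.88 kN/bolt; interior L_c = 52 − 18 = 34, R_n = 103.68 kN/bolt. φR_n = 0.75 × (2×38.88 + 6×103.68) = 524.9 kN.
Tension rupture (net): A_n = (158 − 2×20)×6 = 708 mm² (U = 1.0, A_e = A_n). φR_n = 0.75 × 450 × 708 = 239.0 kN.
Tension yield (gross): A_g = 158×6 = 948 mm². φR_n = 0.90 × 345 × 948 = 294.4 kN.
Governing: min(565.8, 524.9, 239.0, 294.4) = 239.0 kN → net-section rupture.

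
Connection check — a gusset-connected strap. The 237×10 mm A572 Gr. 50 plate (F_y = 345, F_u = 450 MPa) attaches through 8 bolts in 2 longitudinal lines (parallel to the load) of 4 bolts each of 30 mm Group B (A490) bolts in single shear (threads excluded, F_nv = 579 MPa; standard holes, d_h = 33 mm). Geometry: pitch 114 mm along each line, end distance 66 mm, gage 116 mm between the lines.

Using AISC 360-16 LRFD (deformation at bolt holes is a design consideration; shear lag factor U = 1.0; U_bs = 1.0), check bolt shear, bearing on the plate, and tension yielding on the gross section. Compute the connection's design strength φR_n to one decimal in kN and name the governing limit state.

Bolt shear: A_b = π(30)²/4 = 706.86 mm². φR_n = 0.75 × 579 × 706.86 × 8 × 1 = 2455.6 kN.
Bearing (10 mm plate, F_u = 450 MPa): end bolts L_c = 66 − 33/2 = 49.5, R_n = min(1.2×49.5×10×450, 2.4×30×10×450) = 267.3 kN/bolt; interior L_c = 114 − 33 = 81, R_n = 324 kN/bolt. φR_n = 0.75 × (2×267.3 + 6×324) = 1859.0 kN.
Tension yield (gross): A_g = 237×10 = 2370 mm². φR_n = 0.90 × 345 × 2370 = 735.9 kN.
Governing: min(2455.6, 1859.0, 735.9) = 735.9 kN → gross-section yield.

735.9 kN (gross-section yield governs)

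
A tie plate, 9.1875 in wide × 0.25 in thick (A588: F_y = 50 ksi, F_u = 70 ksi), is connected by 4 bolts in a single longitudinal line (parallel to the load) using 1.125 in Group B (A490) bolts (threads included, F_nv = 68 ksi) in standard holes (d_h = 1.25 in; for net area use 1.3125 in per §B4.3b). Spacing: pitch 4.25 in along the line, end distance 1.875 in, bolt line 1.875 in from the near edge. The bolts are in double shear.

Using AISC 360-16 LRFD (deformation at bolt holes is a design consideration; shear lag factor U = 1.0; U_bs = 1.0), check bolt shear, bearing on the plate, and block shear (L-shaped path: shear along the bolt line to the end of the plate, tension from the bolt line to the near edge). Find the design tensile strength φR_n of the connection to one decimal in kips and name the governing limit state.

Bolt shear: A_b = π(1.125)²/4 = 0.99402 in². φR_n = 0.75 × 68 × 0.99402 × 4 × 2 = 405.6 kips.
Bearing (0.25 in plate, F_u = 70 ksi): end bolts L_c = 1.875 − 1.25/2 = 1.25, R_n = min(1.2×1.25×0.25×70, 2.4×1.125×0.25×70) = 26.25 kips/bolt; interior L_c = 4.25 − 1.25 = 3, R_n = 47.25 kips/bolt. φR_n = 0.75 × (1×26.25 + 3×47.25) = 126.0 kips.
Block shear: shear path 1×[1.875+3×4.25] = 1×14.625 in, A_gv = 3.6563, A_nv = 1×(14.625 − 3.5×1.3125)×0.25 = 2.5078 in²; tension to near edge: (1.875 − 0.5×1.3125)×0.25 = 0.30469 in². R_n = min(0.6×70×2.5078, 0.6×50×3.6563) + 1.0×70×0.30469 = min(105.33, 109.69) + 21.328 = 126.66 kips. φR_n = 0.75 × 126.66 = 95.0 kips.
Governing: min(405.6, 126.0, 95.0) = 95.0 kips → block shear.

95.0 kips (block shear governs)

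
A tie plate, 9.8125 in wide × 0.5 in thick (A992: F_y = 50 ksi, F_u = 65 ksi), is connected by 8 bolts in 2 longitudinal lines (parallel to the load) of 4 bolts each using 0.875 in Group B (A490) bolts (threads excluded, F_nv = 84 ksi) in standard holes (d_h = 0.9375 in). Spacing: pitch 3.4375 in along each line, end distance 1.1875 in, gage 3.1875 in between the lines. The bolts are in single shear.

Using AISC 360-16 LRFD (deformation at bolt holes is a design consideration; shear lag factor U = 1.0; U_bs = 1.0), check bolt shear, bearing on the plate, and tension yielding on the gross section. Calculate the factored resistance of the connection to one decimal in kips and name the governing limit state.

220.8 kips (gross-section yield governs)

Bolt shear: A_b = π(0.875)²/4 = 0.60132 in². φR_n = 0.75 × 84 × 0.60132 × 8 × 1 = 303.1 kips.
Bearing (0.5 in plate, F_u = 65 ksi): end bolts L_c = 1.1875 − 0.9375/2 = 0.71875, R_n = min(1.2×0.71875×0.5×65, 2.4×0.875×0.5×65) = 28.031 kips/bolt; interior L_c = 3.4375 − 0.9375 = 2.5, R_n = 68.25 kips/bolt. φR_n = 0.75 × (2×28.031 + 6×68.25) = 349.2 kips.
Tension yield (gross): A_g = 9.8125×0.5 = 4.9063 in². φR_n = 0.90 × 50 × 4.9063 = 220.8 kips.
Governing: min(303.1, 349.2, 220.8) = 220.8 kips → gross-section yield.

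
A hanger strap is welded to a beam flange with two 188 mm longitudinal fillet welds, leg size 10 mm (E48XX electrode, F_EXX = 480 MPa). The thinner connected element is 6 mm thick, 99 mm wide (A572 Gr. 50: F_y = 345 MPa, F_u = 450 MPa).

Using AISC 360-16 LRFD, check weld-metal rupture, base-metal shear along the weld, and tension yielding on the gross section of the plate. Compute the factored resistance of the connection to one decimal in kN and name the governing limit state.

184.4 kN (gross-section yield governs)

Weld metal: throat = 0.707×10 = 7.07 mm, L = 2×188 = 376 mm. φR_n = 0.75 × 0.6 × 480 × 7.07 × 376 = 574.2 kN.
Base metal shear (6 mm plate): yield φR_n = 1.0×0.6×345×6×376 = 467.0 kN; rupture φR_n = 0.75×0.6×450×6×376 = 456.8 kN; take 456.8 kN (rupture).
Tension yield (gross): A_g = 99×6 = 594 mm². φR_n = 0.90 × 345 × 594 = 184.4 kN.
Governing: min(574.2, 456.8, 184.4) = 184.4 kN → gross-section yield.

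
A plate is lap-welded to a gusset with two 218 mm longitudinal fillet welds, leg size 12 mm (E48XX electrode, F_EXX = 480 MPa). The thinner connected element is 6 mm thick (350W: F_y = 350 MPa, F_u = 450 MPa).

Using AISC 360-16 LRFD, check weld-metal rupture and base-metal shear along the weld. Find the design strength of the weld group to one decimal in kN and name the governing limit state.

Weld metal: throat = 0.707×12 = 8.484 mm, L = 2×218 = 436 mm. φR_n = 0.75 × 0.6 × 480 × 8.484 × 436 = 799.0 kN.
Base metal shear (6 mm plate): yield φR_n = 1.0×0.6×350×6×436 = 549.4 kN; rupture φR_n = 0.75×0.6×450×6×436 = 529.7 kN; take 529.7 kN (rupture).
Governing: min(799.0, 529.7) = 529.7 kN → base-metal shear.

529.7 kN (base-metal shear governs)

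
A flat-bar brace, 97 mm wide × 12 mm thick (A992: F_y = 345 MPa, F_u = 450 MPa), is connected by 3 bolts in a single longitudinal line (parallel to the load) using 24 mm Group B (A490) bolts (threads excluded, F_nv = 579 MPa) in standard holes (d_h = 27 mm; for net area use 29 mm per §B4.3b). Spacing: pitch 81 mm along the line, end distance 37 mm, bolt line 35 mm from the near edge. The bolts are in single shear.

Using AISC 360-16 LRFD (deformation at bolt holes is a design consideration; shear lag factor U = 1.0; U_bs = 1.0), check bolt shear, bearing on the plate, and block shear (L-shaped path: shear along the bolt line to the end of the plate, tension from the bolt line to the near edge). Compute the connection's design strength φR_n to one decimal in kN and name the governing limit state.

390.4 kN (block shear governs)

Bolt shear: A_b = π(24)²/4 = 452.39 mm². φR_n = 0.75 × 579 × 452.39 × 3 × 1 = 589.4 kN.
Bearing (12 mm plate, F_u = 450 MPa): end bolts L_c = 37 − 27/2 = 23.5, R_n = min(1.2×23.5×12×450, 2.4×24×12×450) = 152.28 kN/bolt; interior L_c = 81 − 27 = 54, R_n = 311.04 kN/bolt. φR_n = 0.75 × (1×152.28 + 2×311.04) = 580.8 kN.
Block shear: shear path 1×[37+2×81] = 1×199 mm, A_gv = 2388, A_nv = 1×(199 − 2.5×29)×12 = 1518 mm²; tension to near edge: (35 − 0.5×29)×12 = 246 mm². R_n = min(0.6×450×1518, 0.6×345×2388) + 1.0×450×246 = min(409.86, 494.32) + 110.7 = 520.56 kN. φR_n = 0.75 × 520.56 = 390.4 kN.
Governing: min(589.4, 580.8, 390.4) = 390.4 kN → block shear.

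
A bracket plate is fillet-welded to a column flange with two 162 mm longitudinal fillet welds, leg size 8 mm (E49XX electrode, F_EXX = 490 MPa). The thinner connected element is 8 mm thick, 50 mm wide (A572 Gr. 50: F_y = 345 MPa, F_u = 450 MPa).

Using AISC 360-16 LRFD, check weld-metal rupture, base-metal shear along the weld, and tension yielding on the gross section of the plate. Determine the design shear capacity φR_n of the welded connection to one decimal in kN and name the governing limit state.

Weld metal: throat = 0.707×8 = 5.656 mm, L = 2×162 = 324 mm. φR_n = 0.75 × 0.6 × 490 × 5.656 × 324 = 404.1 kN.
Base metal shear (8 mm plate): yield φR_n = 1.0×0.6×345×8×324 = 536.5 kN; rupture φR_n = 0.75×0.6×450×8×324 = 524.9 kN; take 524.9 kN (rupture).
Tension yield (gross): A_g = 50×8 = 400 mm². φR_n = 0.90 × 345 × 400 = 124.2 kN.
Governing: min(404.1, 524.9, 124.2) = 124.2 kN → gross-section yield.

124.2 kN (gross-section yield governs)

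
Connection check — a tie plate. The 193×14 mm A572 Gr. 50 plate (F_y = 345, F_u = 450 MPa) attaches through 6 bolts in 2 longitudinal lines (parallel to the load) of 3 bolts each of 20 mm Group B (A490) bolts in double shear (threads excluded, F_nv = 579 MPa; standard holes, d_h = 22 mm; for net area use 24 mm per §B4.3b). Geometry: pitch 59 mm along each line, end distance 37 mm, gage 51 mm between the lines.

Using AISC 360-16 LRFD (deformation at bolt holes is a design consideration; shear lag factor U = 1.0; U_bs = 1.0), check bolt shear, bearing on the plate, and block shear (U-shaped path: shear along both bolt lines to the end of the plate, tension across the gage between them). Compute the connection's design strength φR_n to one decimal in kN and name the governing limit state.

666.2 kN (block shear governs)

Bolt shear: A_b = π(20)²/4 = 314.16 mm². φR_n = 0.75 × 579 × 314.16 × 6 × 2 = 1637.1 kN.
Bearing (14 mm plate, F_u = 450 MPa): end bolts L_c = 37 − 22/2 = 26, R_n = min(1.2×26×14×450, 2.4×20×14×450) = 196.56 kN/bolt; interior L_c = 59 − 22 = 37, R_n = 279.72 kN/bolt. φR_n = 0.75 × (2×196.56 + 4×279.72) = 1134.0 kN.
Block shear: shear path 2×[37+2×59] = 2×155 mm, A_gv = 4340, A_nv = 2×(155 − 2.5×24)×14 = 2660 mm²; tension across gage: (51 − 1×24)×14 = 378 mm². R_n = min(0.6×450×2660, 0.6×345×4340) + 1.0×450×378 = min(718.2, 898.38) + 170.1 = 888.3 kN. φR_n = 0.75 × 888.3 = 666.2 kN.
Governing: min(1637.1, 1134.0, 666.2) = 666.2 kN → block shear.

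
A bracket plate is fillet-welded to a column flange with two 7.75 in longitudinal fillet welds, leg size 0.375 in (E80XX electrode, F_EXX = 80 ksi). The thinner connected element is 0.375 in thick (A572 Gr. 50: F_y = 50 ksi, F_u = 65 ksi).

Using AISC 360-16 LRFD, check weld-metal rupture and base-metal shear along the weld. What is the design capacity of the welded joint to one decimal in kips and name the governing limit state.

Weld metal: throat = 0.707×0.375 = 0.26513 in, L = 2×7.75 = 15.5 in. φR_n = 0.75 × 0.6 × 80 × 0.26513 × 15.5 = 147.9 kips.
Base metal shear (0.375 in plate): yield φR_n = 1.0×0.6×50×0.375×15.5 = 174.4 kips; rupture φR_n = 0.75×0.6×65×0.375×15.5 = 170.0 kips; take 170.0 kips (rupture).
Governing: min(147.9, 170.0) = 147.9 kips → weld metal.

147.9 kips (weld metal governs)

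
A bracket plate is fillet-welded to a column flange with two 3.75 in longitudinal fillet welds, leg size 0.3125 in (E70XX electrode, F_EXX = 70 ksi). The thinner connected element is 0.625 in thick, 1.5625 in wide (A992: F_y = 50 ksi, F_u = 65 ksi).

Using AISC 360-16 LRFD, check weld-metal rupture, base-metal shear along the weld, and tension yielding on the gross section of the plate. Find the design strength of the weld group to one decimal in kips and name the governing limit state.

Weld metal: throat = 0.707×0.3125 = 0.22094 in, L = 2×3.75 = 7.5 in. φR_n = 0.75 × 0.6 × 70 × 0.22094 × 7.5 = 52.2 kips.
Base metal shear (0.625 in plate): yield φR_n = 1.0×0.6×50×0.625×7.5 = 140.6 kips; rupture φR_n = 0.75×0.6×65×0.625×7.5 = 137.1 kips; take 137.1 kips (rupture).
Tension yield (gross): A_g = 1.5625×0.625 = 0.97656 in². φR_n = 0.90 × 50 × 0.97656 = 43.9 kips.
Governing: min(52.2, 137.1, 43.9) = 43.9 kips → gross-section yield.

43.9 kips (gross-section yield governs)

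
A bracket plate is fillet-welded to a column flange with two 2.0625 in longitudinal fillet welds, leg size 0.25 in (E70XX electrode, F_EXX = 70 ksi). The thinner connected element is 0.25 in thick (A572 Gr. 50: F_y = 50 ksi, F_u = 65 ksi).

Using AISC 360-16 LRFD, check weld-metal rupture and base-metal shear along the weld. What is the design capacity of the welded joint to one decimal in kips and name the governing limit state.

23.0 kips (weld metal governs)

Weld metal: throat = 0.707×0.25 = 0.17675 in, L = 2×2.0625 = 4.125 in. φR_n = 0.75 × 0.6 × 70 × 0.17675 × 4.125 = 23.0 kips.
Base metal shear (0.25 in plate): yield φR_n = 1.0×0.6×50×0.25×4.125 = 30.9 kips; rupture φR_n = 0.75×0.6×65×0.25×4.125 = 30.2 kips; take 30.2 kips (rupture).
Governing: min(23.0, 30.2) = 23.0 kips → weld metal.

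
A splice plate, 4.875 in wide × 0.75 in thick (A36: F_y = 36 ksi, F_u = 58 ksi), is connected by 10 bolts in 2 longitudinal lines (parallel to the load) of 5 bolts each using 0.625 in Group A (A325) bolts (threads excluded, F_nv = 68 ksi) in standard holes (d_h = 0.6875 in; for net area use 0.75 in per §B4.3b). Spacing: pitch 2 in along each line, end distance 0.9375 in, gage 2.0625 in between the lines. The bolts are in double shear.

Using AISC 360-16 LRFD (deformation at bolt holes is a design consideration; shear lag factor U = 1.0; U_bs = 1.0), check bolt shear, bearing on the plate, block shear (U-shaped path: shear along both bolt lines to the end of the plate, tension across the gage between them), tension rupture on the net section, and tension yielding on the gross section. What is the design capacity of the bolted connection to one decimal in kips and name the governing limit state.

Bolt shear: A_b = π(0.625)²/4 = 0.3068 in². φR_n = 0.75 × 68 × 0.3068 × 10 × 2 = 312.9 kips.
Bearing (0.75 in plate, F_u = 58 ksi): end bolts L_c = 0.9375 − 0.6875/2 = 0.59375, R_n = min(1.2×0.59375×0.75×58, 2.4×0.625×0.75×58) = 30.994 kips/bolt; interior L_c = 2 − 0.6875 = 1.3125, R_n = 65.25 kips/bolt. φR_n = 0.75 × (2×30.994 + 8×65.25) = 438.0 kips.
Block shear: shear path 2×[0.9375+4×2] = 2×8.9375 in, A_gv = 13.406, A_nv = 2×(8.9375 − 4.5×0.75)×0.75 = 8.3438 in²; tension across gage: (2.0625 − 1×0.75)×0.75 = 0.98438 in². R_n = min(0.6×58×8.3438, 0.6×36×13.406) + 1.0×58×0.98438 = min(290.36, 289.57) + 57.094 = 346.66 kips. φR_n = 0.75 × 346.66 = 260.0 kips.
Tension rupture (net): A_n = (4.875 − 2×0.75)×0.75 = 2.5313 in² (U = 1.0, A_e = A_n). φR_n = 0.75 × 58 × 2.5313 = 110.1 kips.
Tension yield (gross): A_g = 4.875×0.75 = 3.6563 in². φR_n = 0.90 × 36 × 3.6563 = 118.5 kips.
Governing: min(312.9, 438.0, 260.0, 110.1, 118.5) = 110.1 kips → net-section rupture.

110.1 kips (net-section rupture governs)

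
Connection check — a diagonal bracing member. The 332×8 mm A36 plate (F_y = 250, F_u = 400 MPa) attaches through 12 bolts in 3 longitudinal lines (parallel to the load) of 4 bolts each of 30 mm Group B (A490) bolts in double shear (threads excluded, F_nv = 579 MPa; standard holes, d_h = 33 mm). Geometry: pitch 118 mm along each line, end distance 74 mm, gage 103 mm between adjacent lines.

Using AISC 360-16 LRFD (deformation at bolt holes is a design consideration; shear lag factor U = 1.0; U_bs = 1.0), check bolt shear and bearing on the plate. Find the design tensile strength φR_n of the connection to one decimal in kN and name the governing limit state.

2052.0 kN (bearing governs)

Bolt shear: A_b = π(30)²/4 = 706.86 mm². φR_n = 0.75 × 579 × 706.86 × 12 × 2 = 7366.9 kN.
Bearing (8 mm plate, F_u = 400 MPa): end bolts L_c = 74 − 33/2 = 57.5, R_n = min(1.2×57.5×8×400, 2.4×30×8×400) = 220.8 kN/bolt; interior L_c = 118 − 33 = 85, R_n = 230.4 kN/bolt. φR_n = 0.75 × (3×220.8 + 9×230.4) = 2052.0 kN.
Governing: min(7366.9, 2052.0) = 2052.0 kN → bearing.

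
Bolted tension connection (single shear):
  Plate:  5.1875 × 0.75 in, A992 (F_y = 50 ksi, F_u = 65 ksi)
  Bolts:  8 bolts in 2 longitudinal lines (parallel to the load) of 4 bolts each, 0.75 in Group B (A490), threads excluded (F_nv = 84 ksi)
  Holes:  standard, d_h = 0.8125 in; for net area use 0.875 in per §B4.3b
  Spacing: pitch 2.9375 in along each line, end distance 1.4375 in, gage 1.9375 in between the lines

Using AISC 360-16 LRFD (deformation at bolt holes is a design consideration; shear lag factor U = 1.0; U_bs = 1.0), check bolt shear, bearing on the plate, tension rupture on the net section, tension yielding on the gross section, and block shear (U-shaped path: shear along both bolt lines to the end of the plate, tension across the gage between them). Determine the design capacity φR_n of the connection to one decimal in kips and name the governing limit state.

125.7 kips (net-section rupture governs)

Bolt shear: A_b = π(0.75)²/4 = 0.44179 in². φR_n = 0.75 × 84 × 0.44179 × 8 × 1 = 222.7 kips.
Bearing (0.75 in plate, F_u = 65 ksi): end bolts L_c = 1.4375 − 0.8125/2 = 1.03125, R_n = min(1.2×1.03125×0.75×65, 2.4×0.75×0.75×65) = 60.328 kips/bolt; interior L_c = 2.9375 − 0.8125 = 2.125, R_n = 87.75 kips/bolt. φR_n = 0.75 × (2×60.328 + 6×87.75) = 485.4 kips.
Tension rupture (net): A_n = (5.1875 − 2×0.875)×0.75 = 2.5781 in² (U = 1.0, A_e = A_n). φR_n = 0.75 × 65 × 2.5781 = 125.7 kips.
Tension yield (gross): A_g = 5.1875×0.75 = 3.8906 in². φR_n = 0.90 × 50 × 3.8906 = 175.1 kips.
Block shear: shear path 2×[1.4375+3×2.9375] = 2×10.25 in, A_gv = 15.375, A_nv = 2×(10.25 − 3.5×0.875)×0.75 = 10.781 in²; tension across gage: (1.9375 − 1×0.875)×0.75 = 0.79688 in². R_n = min(0.6×65×10.781, 0.6×50×15.375) + 1.0×65×0.79688 = min(420.46, 461.25) + 51.797 = 472.26 kips. φR_n = 0.75 × 472.26 = 354.2 kips.
Governing: min(222.7, 485.4, 125.7, 175.1, 354.2) = 125.7 kips → net-section rupture.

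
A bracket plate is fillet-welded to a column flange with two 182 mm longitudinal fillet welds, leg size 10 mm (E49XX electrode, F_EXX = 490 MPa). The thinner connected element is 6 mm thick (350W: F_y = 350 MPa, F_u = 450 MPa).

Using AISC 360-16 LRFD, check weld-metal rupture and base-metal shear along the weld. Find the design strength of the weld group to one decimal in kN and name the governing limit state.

Weld metal: throat = 0.707×10 = 7.07 mm, L = 2×182 = 364 mm. φR_n = 0.75 × 0.6 × 490 × 7.07 × 364 = 567.5 kN.
Base metal shear (6 mm plate): yield φR_n = 1.0×0.6×350×6×364 = 458.6 kN; rupture φR_n = 0.75×0.6×450×6×364 = 442.3 kN; take 442.3 kN (rupture).
Governing: min(567.5, 442.3) = 442.3 kN → base-metal shear.

442.3 kN (base-metal shear governs)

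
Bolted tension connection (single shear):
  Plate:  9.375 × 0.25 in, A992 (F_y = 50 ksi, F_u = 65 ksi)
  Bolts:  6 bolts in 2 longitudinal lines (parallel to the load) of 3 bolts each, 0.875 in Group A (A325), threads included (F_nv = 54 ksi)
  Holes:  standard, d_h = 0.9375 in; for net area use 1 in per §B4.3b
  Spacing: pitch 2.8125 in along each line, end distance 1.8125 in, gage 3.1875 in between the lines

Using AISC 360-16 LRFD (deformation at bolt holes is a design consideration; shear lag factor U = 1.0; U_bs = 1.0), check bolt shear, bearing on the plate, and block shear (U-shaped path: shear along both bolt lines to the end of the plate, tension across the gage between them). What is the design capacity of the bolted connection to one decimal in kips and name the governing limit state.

Bolt shear: A_b = π(0.875)²/4 = 0.60132 in². φR_n = 0.75 × 54 × 0.60132 × 6 × 1 = 146.1 kips.
Bearing (0.25 in plate, F_u = 65 ksi): end bolts L_c = 1.8125 − 0.9375/2 = 1.34375, R_n = min(1.2×1.34375×0.25×65, 2.4×0.875×0.25×65) = 26.203 kips/bolt; interior L_c = 2.8125 − 0.9375 = 1.875, R_n = 34.125 kips/bolt. φR_n = 0.75 × (2×26.203 + 4×34.125) = 141.7 kips.
Block shear: shear path 2×[1.8125+2×2.8125] = 2×7.4375 in, A_gv = 3.7188, A_nv = 2×(7.4375 − 2.5×1)×0.25 = 2.4688 in²; tension across gage: (3.1875 − 1×1)×0.25 = 0.54688 in². R_n = min(0.6×65×2.4688, 0.6×50×3.7188) + 1.0×65×0.54688 = min(96.283, 111.56) + 35.547 = 131.83 kips. φR_n = 0.75 × 131.83 = 98.9 kips.
Governing: min(146.1, 141.7, 98.9) = 98.9 kips → block shear.

98.9 kips (block shear governs)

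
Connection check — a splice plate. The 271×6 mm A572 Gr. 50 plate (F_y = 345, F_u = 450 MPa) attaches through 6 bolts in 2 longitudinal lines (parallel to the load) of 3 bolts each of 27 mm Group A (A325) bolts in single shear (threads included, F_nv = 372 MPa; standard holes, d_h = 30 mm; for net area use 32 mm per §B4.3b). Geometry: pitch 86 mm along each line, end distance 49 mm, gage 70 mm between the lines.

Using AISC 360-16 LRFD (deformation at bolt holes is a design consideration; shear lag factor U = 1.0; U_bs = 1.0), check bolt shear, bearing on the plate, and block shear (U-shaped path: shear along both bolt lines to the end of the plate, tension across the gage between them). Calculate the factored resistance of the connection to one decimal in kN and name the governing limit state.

419.6 kN (block shear governs)

Bolt shear: A_b = π(27)²/4 = 572.56 mm². φR_n = 0.75 × 372 × 572.56 × 6 × 1 = 958.5 kN.
Bearing (6 mm plate, F_u = 450 MPa): end bolts L_c = 49 − 30/2 = 34, R_n = min(1.2×34×6×450, 2.4×27×6×450) = 110.16 kN/bolt; interior L_c = 86 − 30 = 56, R_n = 174.96 kN/bolt. φR_n = 0.75 × (2×110.16 + 4×174.96) = 690.1 kN.
Block shear: shear path 2×[49+2×86] = 2×221 mm, A_gv = 2652, A_nv = 2×(221 − 2.5×32)×6 = 1692 mm²; tension across gage: (70 − 1×32)×6 = 228 mm². R_n = min(0.6×450×1692, 0.6×345×2652) + 1.0×450×228 = min(456.84, 548.96) + 102.6 = 559.44 kN. φR_n = 0.75 × 559.44 = 419.6 kN.
Governing: min(958.5, 690.1, 419.6) = 419.6 kN → block shear.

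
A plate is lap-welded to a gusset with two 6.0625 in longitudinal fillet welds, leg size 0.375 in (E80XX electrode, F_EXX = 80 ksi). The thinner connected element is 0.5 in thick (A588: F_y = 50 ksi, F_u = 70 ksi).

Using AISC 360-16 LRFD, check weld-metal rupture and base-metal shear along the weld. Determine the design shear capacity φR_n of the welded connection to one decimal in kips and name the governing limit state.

115.7 kips (weld metal governs)

Weld metal: throat = 0.707×0.375 = 0.26513 in, L = 2×6.0625 = 12.125 in. φR_n = 0.75 × 0.6 × 80 × 0.26513 × 12.125 = 115.7 kips.
Base metal shear (0.5 in plate): yield φR_n = 1.0×0.6×50×0.5×12.125 = 181.9 kips; rupture φR_n = 0.75×0.6×70×0.5×12.125 = 191.0 kips; take 181.9 kips (yield).
Governing: min(115.7, 181.9) = 115.7 kips → weld metal.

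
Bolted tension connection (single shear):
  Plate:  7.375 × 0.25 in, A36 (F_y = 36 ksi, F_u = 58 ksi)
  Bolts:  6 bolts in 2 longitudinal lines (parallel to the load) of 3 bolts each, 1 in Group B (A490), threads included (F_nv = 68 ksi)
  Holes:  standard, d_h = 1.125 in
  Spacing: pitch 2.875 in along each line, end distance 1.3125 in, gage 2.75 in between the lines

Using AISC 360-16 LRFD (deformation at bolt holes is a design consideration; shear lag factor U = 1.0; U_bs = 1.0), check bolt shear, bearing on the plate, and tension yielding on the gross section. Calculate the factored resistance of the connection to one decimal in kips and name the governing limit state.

59.7 kips (gross-section yield governs)

Bolt shear: A_b = π(1)²/4 = 0.7854 in². φR_n = 0.75 × 68 × 0.7854 × 6 × 1 = 240.3 kips.
Bearing (0.25 in plate, F_u = 58 ksi): end bolts L_c = 1.3125 − 1.125/2 = 0.75, R_n = min(1.2×0.75×0.25×58, 2.4×1×0.25×58) = 13.05 kips/bolt; interior L_c = 2.875 − 1.125 = 1.75, R_n = 30.45 kips/bolt. φR_n = 0.75 × (2×13.05 + 4×30.45) = 110.9 kips.
Tension yield (gross): A_g = 7.375×0.25 = 1.8438 in². φR_n = 0.90 × 36 × 1.8438 = 59.7 kips.
Governing: min(240.3, 110.9, 59.7) = 59.7 kips → gross-section yield.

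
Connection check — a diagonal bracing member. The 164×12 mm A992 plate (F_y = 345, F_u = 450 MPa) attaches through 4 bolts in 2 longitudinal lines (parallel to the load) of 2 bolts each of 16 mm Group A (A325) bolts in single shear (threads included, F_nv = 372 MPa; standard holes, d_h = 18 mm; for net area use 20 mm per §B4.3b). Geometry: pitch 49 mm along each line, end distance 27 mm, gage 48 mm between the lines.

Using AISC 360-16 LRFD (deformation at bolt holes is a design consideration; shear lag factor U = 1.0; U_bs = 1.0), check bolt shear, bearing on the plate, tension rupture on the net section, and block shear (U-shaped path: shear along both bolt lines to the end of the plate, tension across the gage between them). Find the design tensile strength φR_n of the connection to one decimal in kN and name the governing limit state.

Bolt shear: A_b = π(16)²/4 = 201.06 mm². φR_n = 0.75 × 372 × 201.06 × 4 × 1 = 224.4 kN.
Bearing (12 mm plate, F_u = 450 MPa): end bolts L_c = 27 − 18/2 = 18, R_n = min(1.2×18×12×450, 2.4×16×12×450) = 116.64 kN/bolt; interior L_c = 49 − 18 = 31, R_n = 200.88 kN/bolt. φR_n = 0.75 × (2×116.64 + 2×200.88) = 476.3 kN.
Tension rupture (net): A_n = (164 − 2×20)×12 = 1488 mm² (U = 1.0, A_e = A_n). φR_n = 0.75 × 450 × 1488 = 502.2 kN.
Block shear: shear path 2×[27+1×49] = 2×76 mm, A_gv = 1824, A_nv = 2×(76 − 1.5×20)×12 = 1104 mm²; tension across gage: (48 − 1×20)×12 = 336 mm². R_n = min(0.6×450×1104, 0.6×345×1824) + 1.0×450×336 = min(298.08, 377.57) + 151.2 = 449.28 kN. φR_n = 0.75 × 449.28 = 337.0 kN.
Governing: min(224.4, 476.3, 502.2, 337.0) = 224.4 kN → bolt shear.

224.4 kN (bolt shear governs)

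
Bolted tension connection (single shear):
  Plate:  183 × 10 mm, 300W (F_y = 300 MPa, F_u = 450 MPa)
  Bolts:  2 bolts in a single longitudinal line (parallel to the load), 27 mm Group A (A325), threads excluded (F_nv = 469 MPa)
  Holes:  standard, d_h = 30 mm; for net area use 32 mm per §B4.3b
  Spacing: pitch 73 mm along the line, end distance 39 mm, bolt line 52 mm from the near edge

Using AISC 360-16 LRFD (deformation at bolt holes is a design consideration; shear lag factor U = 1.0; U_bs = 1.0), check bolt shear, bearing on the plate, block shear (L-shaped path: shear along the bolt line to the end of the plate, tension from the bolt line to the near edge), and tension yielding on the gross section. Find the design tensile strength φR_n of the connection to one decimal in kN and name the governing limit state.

251.1 kN (block shear governs)

Bolt shear: A_b = π(27)²/4 = 572.56 mm². φR_n = 0.75 × 469 × 572.56 × 2 × 1 = 402.8 kN.
Bearing (10 mm plate, F_u = 450 MPa): end bolts L_c = 39 − 30/2 = 24, R_n = min(1.2×24×10×450, 2.4×27×10×450) = 129.6 kN/bolt; interior L_c = 73 − 30 = 43, R_n = 232.2 kN/bolt. φR_n = 0.75 × (1×129.6 + 1×232.2) = 271.4 kN.
Block shear: shear path 1×[39+1×73] = 1×112 mm, A_gv = 1120, A_nv = 1×(112 − 1.5×32)×10 = 640 mm²; tension to near edge: (52 − 0.5×32)×10 = 360 mm². R_n = min(0.6×450×640, 0.6×300×1120) + 1.0×450×360 = min(172.8, 201.6) + 162 = 334.8 kN. φR_n = 0.75 × 334.8 = 251.1 kN.
Tension yield (gross): A_g = 183×10 = 1830 mm². φR_n = 0.90 × 300 × 1830 = 494.1 kN.
Governing: min(402.8, 271.4, 251.1, 494.1) = 251.1 kN → block shear.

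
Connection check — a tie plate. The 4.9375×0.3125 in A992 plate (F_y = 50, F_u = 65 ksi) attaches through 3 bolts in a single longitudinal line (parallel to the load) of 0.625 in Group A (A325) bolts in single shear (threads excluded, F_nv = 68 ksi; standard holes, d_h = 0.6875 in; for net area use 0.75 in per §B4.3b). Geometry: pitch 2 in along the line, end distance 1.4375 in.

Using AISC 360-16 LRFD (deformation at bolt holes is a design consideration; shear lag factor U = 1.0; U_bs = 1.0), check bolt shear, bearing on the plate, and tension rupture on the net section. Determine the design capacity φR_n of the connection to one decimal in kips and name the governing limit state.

Bolt shear: A_b = π(0.625)²/4 = 0.3068 in². φR_n = 0.75 × 68 × 0.3068 × 3 × 1 = 46.9 kips.
Bearing (0.3125 in plate, F_u = 65 ksi): end bolts L_c = 1.4375 − 0.6875/2 = 1.09375, R_n = min(1.2×1.09375×0.3125×65, 2.4×0.625×0.3125×65) = 26.66 kips/bolt; interior L_c = 2 − 0.6875 = 1.3125, R_n = 30.469 kips/bolt. φR_n = 0.75 × (1×26.66 + 2×30.469) = 65.7 kips.
Tension rupture (net): A_n = (4.9375 − 1×0.75)×0.3125 = 1.3086 in² (U = 1.0, A_e = A_n). φR_n = 0.75 × 65 × 1.3086 = 63.8 kips.
Governing: min(46.9, 65.7, 63.8) = 46.9 kips → bolt shear.

46.9 kips (bolt shear governs)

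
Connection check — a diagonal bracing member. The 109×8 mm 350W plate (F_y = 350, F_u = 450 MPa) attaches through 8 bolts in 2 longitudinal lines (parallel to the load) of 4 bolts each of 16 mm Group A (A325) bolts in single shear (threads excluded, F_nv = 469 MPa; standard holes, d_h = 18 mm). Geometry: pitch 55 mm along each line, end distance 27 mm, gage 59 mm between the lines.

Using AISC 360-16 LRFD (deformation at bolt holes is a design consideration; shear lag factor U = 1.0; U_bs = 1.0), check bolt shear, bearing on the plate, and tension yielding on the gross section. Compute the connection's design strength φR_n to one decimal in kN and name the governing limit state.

274.7 kN (gross-section yield governs)

Bolt shear: A_b = π(16)²/4 = 201.06 mm². φR_n = 0.75 × 469 × 201.06 × 8 × 1 = 565.8 kN.
Bearing (8 mm plate, F_u = 450 MPa): end bolts L_c = 27 − 18/2 = 18, R_n = min(1.2×18×8×450, 2.4×16×8×450) = 77.76 kN/bolt; interior L_c = 55 − 18 = 37, R_n = 138.24 kN/bolt. φR_n = 0.75 × (2×77.76 + 6×138.24) = 738.7 kN.
Tension yield (gross): A_g = 109×8 = 872 mm². φR_n = 0.90 × 350 × 872 = 274.7 kN.
Governing: min(565.8, 738.7, 274.7) = 274.7 kN → gross-section yield.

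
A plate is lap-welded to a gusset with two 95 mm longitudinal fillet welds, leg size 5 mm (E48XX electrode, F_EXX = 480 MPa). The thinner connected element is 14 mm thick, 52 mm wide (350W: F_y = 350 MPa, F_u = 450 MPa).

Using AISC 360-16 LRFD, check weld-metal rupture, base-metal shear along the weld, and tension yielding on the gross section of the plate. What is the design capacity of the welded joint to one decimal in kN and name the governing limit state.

145.1 kN (weld metal governs)

Weld metal: throat = 0.707×5 = 3.535 mm, L = 2×95 = 190 mm. φR_n = 0.75 × 0.6 × 480 × 3.535 × 190 = 145.1 kN.
Base metal shear (14 mm plate): yield φR_n = 1.0×0.6×350×14×190 = 558.6 kN; rupture φR_n = 0.75×0.6×450×14×190 = 538.7 kN; take 538.7 kN (rupture).
Tension yield (gross): A_g = 52×14 = 728 mm². φR_n = 0.90 × 350 × 728 = 229.3 kN.
Governing: min(145.1, 538.7, 229.3) = 145.1 kN → weld metal.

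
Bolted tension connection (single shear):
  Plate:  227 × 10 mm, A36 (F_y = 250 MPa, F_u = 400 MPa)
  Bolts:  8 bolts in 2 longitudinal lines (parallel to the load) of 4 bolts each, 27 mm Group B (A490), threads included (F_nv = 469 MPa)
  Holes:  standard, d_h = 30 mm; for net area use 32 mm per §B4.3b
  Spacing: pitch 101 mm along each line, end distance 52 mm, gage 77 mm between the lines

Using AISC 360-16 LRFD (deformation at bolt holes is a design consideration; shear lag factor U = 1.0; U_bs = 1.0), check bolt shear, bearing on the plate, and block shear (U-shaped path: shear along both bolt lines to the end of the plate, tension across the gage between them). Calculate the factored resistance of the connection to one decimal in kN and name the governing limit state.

933.8 kN (block shear governs)

Bolt shear: A_b = π(27)²/4 = 572.56 mm². φR_n = 0.75 × 469 × 572.56 × 8 × 1 = 1611.2 kN.
Bearing (10 mm plate, F_u = 400 MPa): end bolts L_c = 52 − 30/2 = 37, R_n = min(1.2×37×10×400, 2.4×27×10×400) = 177.6 kN/bolt; interior L_c = 101 − 30 = 71, R_n = 259.2 kN/bolt. φR_n = 0.75 × (2×177.6 + 6×259.2) = 1432.8 kN.
Block shear: shear path 2×[52+3×101] = 2×355 mm, A_gv = 7100, A_nv = 2×(355 − 3.5×32)×10 = 4860 mm²; tension across gage: (77 − 1×32)×10 = 450 mm². R_n = min(0.6×400×4860, 0.6×250×7100) + 1.0×400×450 = min(1166.4, 1065) + 180 = 1245 kN. φR_n = 0.75 × 1245 = 933.8 kN.
Governing: min(1611.2, 1432.8, 933.8) = 933.8 kN → block shear.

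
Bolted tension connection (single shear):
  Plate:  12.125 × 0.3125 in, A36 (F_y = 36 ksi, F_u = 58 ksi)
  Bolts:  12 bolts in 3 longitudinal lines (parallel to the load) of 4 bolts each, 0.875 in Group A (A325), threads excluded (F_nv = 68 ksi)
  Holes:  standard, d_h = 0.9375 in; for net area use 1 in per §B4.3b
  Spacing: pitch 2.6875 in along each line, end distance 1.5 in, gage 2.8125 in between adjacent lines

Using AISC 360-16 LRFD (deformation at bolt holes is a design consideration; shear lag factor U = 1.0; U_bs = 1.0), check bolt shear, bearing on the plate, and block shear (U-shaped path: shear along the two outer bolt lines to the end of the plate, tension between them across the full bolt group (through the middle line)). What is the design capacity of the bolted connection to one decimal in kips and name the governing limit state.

146.1 kips (block shear governs)

Bolt shear: A_b = π(0.875)²/4 = 0.60132 in². φR_n = 0.75 × 68 × 0.60132 × 12 × 1 = 368.0 kips.
Bearing (0.3125 in plate, F_u = 58 ksi): end bolts L_c = 1.5 − 0.9375/2 = 1.03125, R_n = min(1.2×1.03125×0.3125×58, 2.4×0.875×0.3125×58) = 22.43 kips/bolt; interior L_c = 2.6875 − 0.9375 = 1.75, R_n = 38.063 kips/bolt. φR_n = 0.75 × (3×22.43 + 9×38.063) = 307.4 kips.
Block shear: shear path 2×[1.5+3×2.6875] = 2×9.5625 in, A_gv = 5.9766, A_nv = 2×(9.5625 − 3.5×1)×0.3125 = 3.7891 in²; tension across gage: (5.625 − 2×1)×0.3125 = 1.1328 in². R_n = min(0.6×58×3.7891, 0.6×36×5.9766) + 1.0×58×1.1328 = min(131.86, 129.09) + 65.702 = 194.79 kips. φR_n = 0.75 × 194.79 = 146.1 kips.
Governing: min(368.0, 307.4, 146.1) = 146.1 kips → block shear.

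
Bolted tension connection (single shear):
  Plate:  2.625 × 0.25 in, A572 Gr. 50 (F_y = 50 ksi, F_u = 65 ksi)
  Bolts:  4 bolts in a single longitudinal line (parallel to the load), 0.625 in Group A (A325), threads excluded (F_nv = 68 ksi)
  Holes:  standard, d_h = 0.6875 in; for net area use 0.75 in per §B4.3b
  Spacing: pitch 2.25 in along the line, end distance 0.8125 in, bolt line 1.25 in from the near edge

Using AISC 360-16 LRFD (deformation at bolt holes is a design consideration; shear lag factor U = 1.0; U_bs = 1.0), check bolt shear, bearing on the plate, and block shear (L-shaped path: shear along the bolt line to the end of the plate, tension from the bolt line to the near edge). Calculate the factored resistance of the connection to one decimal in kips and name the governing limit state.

46.8 kips (block shear governs)

Bolt shear: A_b = π(0.625)²/4 = 0.3068 in². φR_n = 0.75 × 68 × 0.3068 × 4 × 1 = 62.6 kips.
Bearing (0.25 in plate, F_u = 65 ksi): end bolts L_c = 0.8125 − 0.6875/2 = 0.46875, R_n = min(1.2×0.46875×0.25×65, 2.4×0.625×0.25×65) = 9.1406 kips/bolt; interior L_c = 2.25 − 0.6875 = 1.5625, R_n = 24.375 kips/bolt. φR_n = 0.75 × (1×9.1406 + 3×24.375) = 61.7 kips.
Block shear: shear path 1×[0.8125+3×2.25] = 1×7.5625 in, A_gv = 1.8906, A_nv = 1×(7.5625 − 3.5×0.75)×0.25 = 1.2344 in²; tension to near edge: (1.25 − 0.5×0.75)×0.25 = 0.21875 in². R_n = min(0.6×65×1.2344, 0.6×50×1.8906) + 1.0×65×0.21875 = min(48.142, 56.718) + 14.219 = 62.361 kips. φR_n = 0.75 × 62.361 = 46.8 kips.
Governing: min(62.6, 61.7, 46.8) = 46.8 kips → block shear.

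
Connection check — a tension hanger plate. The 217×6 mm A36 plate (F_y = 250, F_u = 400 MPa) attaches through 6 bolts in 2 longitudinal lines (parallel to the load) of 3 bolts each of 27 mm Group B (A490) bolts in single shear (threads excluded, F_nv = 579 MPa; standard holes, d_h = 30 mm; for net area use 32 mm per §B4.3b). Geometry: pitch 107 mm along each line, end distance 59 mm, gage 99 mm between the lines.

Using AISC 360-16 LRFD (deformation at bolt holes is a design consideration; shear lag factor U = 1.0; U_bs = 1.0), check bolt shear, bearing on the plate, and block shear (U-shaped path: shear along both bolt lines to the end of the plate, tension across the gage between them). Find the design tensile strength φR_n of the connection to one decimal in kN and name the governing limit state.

Bolt shear: A_b = π(27)²/4 = 572.56 mm². φR_n = 0.75 × 579 × 572.56 × 6 × 1 = 1491.8 kN.
Bearing (6 mm plate, F_u = 400 MPa): end bolts L_c = 59 − 30/2 = 44, R_n = min(1.2×44×6×400, 2.4×27×6×400) = 126.72 kN/bolt; interior L_c = 107 − 30 = 77, R_n = 155.52 kN/bolt. φR_n = 0.75 × (2×126.72 + 4×155.52) = 656.6 kN.
Block shear: shear path 2×[59+2×107] = 2×273 mm, A_gv = 3276, A_nv = 2×(273 − 2.5×32)×6 = 2316 mm²; tension across gage: (99 − 1×32)×6 = 402 mm². R_n = min(0.6×400×2316, 0.6×250×3276) + 1.0×400×402 = min(555.84, 491.4) + 160.8 = 652.2 kN. φR_n = 0.75 × 652.2 = 489.2 kN.
Governing: min(1491.8, 656.6, 489.2) = 489.2 kN → block shear.

489.2 kN (block shear governs)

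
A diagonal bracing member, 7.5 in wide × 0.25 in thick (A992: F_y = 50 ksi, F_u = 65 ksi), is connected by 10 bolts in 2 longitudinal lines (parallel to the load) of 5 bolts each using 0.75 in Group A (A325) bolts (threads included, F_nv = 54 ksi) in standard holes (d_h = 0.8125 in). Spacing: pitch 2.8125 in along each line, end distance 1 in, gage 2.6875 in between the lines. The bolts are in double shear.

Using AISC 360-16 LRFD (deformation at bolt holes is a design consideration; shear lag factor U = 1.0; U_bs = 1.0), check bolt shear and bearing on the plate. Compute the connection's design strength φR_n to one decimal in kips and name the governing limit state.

192.9 kips (bearing governs)

Bolt shear: A_b = π(0.75)²/4 = 0.44179 in². φR_n = 0.75 × 54 × 0.44179 × 10 × 2 = 357.8 kips.
Bearing (0.25 in plate, F_u = 65 ksi): end bolts L_c = 1 − 0.8125/2 = 0.59375, R_n = min(1.2×0.59375×0.25×65, 2.4×0.75×0.25×65) = 11.578 kips/bolt; interior L_c = 2.8125 − 0.8125 = 2, R_n = 29.25 kips/bolt. φR_n = 0.75 × (2×11.578 + 8×29.25) = 192.9 kips.
Governing: min(357.8, 192.9) = 192.9 kips → bearing.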